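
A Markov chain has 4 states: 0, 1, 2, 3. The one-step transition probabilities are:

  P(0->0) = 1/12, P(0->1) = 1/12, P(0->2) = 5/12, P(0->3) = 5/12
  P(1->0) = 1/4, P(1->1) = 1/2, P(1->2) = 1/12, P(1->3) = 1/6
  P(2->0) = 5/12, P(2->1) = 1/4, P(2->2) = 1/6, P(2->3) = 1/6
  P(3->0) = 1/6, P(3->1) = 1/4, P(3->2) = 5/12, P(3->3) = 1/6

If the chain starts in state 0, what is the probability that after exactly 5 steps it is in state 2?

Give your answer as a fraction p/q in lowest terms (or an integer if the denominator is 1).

Answer: 64337/248832

Derivation:
Computing P^5 by repeated multiplication:
P^1 =
  0: [1/12, 1/12, 5/12, 5/12]
  1: [1/4, 1/2, 1/12, 1/6]
  2: [5/12, 1/4, 1/6, 1/6]
  3: [1/6, 1/4, 5/12, 1/6]
P^2 =
  0: [13/48, 37/144, 41/144, 3/16]
  1: [5/24, 1/3, 11/48, 11/48]
  2: [7/36, 35/144, 7/24, 13/48]
  3: [5/18, 41/144, 11/48, 5/24]
P^3 =
  0: [409/1728, 155/576, 449/1728, 15/64]
  1: [15/64, 43/144, 143/576, 7/32]
  2: [421/1728, 481/1728, 227/864, 31/144]
  3: [97/432, 475/1728, 457/1728, 17/72]
P^4 =
  0: [4859/20736, 5761/20736, 1811/6912, 1561/6912]
  1: [809/3456, 329/1152, 1763/6912, 173/768]
  2: [271/1152, 5785/20736, 2677/10368, 1573/6912]
  3: [91/384, 5833/20736, 5369/20736, 385/1728]
P^5 =
  0: [58673/248832, 69773/248832, 64337/248832, 18683/82944]
  1: [19469/82944, 11711/41472, 2375/9216, 3113/13824]
  2: [58441/248832, 23269/82944, 32239/124416, 1039/4608]
  3: [29249/124416, 23293/82944, 64241/248832, 347/1536]

(P^5)[0 -> 2] = 64337/248832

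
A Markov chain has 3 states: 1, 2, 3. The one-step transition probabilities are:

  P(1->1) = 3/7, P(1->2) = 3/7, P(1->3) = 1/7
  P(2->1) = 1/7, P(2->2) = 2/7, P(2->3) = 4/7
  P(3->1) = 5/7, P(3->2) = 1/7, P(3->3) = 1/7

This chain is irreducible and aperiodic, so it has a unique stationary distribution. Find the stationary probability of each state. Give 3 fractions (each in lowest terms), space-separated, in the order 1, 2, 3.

Answer: 13/31 19/62 17/62

Derivation:
The stationary distribution satisfies pi = pi * P, i.e.:
  pi_1 = 3/7*pi_1 + 1/7*pi_2 + 5/7*pi_3
  pi_2 = 3/7*pi_1 + 2/7*pi_2 + 1/7*pi_3
  pi_3 = 1/7*pi_1 + 4/7*pi_2 + 1/7*pi_3
with normalization: pi_1 + pi_2 + pi_3 = 1.

Using the first 2 balance equations plus normalization, the linear system A*pi = b is:
  [-4/7, 1/7, 5/7] . pi = 0
  [3/7, -5/7, 1/7] . pi = 0
  [1, 1, 1] . pi = 1

Solving yields:
  pi_1 = 13/31
  pi_2 = 19/62
  pi_3 = 17/62

Verification (pi * P):
  13/31*3/7 + 19/62*1/7 + 17/62*5/7 = 13/31 = pi_1  (ok)
  13/31*3/7 + 19/62*2/7 + 17/62*1/7 = 19/62 = pi_2  (ok)
  13/31*1/7 + 19/62*4/7 + 17/62*1/7 = 17/62 = pi_3  (ok)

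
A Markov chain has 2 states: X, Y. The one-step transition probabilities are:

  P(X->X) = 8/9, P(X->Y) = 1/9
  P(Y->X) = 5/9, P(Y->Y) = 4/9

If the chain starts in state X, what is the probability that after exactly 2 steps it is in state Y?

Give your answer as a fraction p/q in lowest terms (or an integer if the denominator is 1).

Computing P^2 by repeated multiplication:
P^1 =
  X: [8/9, 1/9]
  Y: [5/9, 4/9]
P^2 =
  X: [23/27, 4/27]
  Y: [20/27, 7/27]

(P^2)[X -> Y] = 4/27

Answer: 4/27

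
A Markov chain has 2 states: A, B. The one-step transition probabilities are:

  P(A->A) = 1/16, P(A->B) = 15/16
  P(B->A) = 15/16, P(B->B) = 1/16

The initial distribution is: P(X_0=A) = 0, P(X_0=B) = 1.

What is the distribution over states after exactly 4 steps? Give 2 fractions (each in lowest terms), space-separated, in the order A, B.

Answer: 1695/8192 6497/8192

Derivation:
Propagating the distribution step by step (d_{t+1} = d_t * P):
d_0 = (A=0, B=1)
  d_1[A] = 0*1/16 + 1*15/16 = 15/16
  d_1[B] = 0*15/16 + 1*1/16 = 1/16
d_1 = (A=15/16, B=1/16)
  d_2[A] = 15/16*1/16 + 1/16*15/16 = 15/128
  d_2[B] = 15/16*15/16 + 1/16*1/16 = 113/128
d_2 = (A=15/128, B=113/128)
  d_3[A] = 15/128*1/16 + 113/128*15/16 = 855/1024
  d_3[B] = 15/128*15/16 + 113/128*1/16 = 169/1024
d_3 = (A=855/1024, B=169/1024)
  d_4[A] = 855/1024*1/16 + 169/1024*15/16 = 1695/8192
  d_4[B] = 855/1024*15/16 + 169/1024*1/16 = 6497/8192
d_4 = (A=1695/8192, B=6497/8192)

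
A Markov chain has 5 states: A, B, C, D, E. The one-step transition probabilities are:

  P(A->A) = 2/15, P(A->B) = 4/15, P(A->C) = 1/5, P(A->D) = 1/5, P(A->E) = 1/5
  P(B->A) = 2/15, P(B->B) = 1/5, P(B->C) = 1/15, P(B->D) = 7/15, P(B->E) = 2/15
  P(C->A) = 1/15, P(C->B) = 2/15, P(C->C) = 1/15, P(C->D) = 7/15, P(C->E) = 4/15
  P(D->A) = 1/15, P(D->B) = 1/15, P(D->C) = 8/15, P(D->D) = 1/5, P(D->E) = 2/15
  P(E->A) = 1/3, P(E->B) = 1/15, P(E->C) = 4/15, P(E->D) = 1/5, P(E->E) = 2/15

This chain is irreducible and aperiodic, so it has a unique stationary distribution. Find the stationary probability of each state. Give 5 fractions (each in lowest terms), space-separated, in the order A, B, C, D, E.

Answer: 8069/61567 7835/61567 16081/61567 18691/61567 10891/61567

Derivation:
The stationary distribution satisfies pi = pi * P, i.e.:
  pi_A = 2/15*pi_A + 2/15*pi_B + 1/15*pi_C + 1/15*pi_D + 1/3*pi_E
  pi_B = 4/15*pi_A + 1/5*pi_B + 2/15*pi_C + 1/15*pi_D + 1/15*pi_E
  pi_C = 1/5*pi_A + 1/15*pi_B + 1/15*pi_C + 8/15*pi_D + 4/15*pi_E
  pi_D = 1/5*pi_A + 7/15*pi_B + 7/15*pi_C + 1/5*pi_D + 1/5*pi_E
  pi_E = 1/5*pi_A + 2/15*pi_B + 4/15*pi_C + 2/15*pi_D + 2/15*pi_E
with normalization: pi_A + pi_B + pi_C + pi_D + pi_E = 1.

Using the first 4 balance equations plus normalization, the linear system A*pi = b is:
  [-13/15, 2/15, 1/15, 1/15, 1/3] . pi = 0
  [4/15, -4/5, 2/15, 1/15, 1/15] . pi = 0
  [1/5, 1/15, -14/15, 8/15, 4/15] . pi = 0
  [1/5, 7/15, 7/15, -4/5, 1/5] . pi = 0
  [1, 1, 1, 1, 1] . pi = 1

Solving yields:
  pi_A = 8069/61567
  pi_B = 7835/61567
  pi_C = 16081/61567
  pi_D = 18691/61567
  pi_E = 10891/61567

Verification (pi * P):
  8069/61567*2/15 + 7835/61567*2/15 + 16081/61567*1/15 + 18691/61567*1/15 + 10891/61567*1/3 = 8069/61567 = pi_A  (ok)
  8069/61567*4/15 + 7835/61567*1/5 + 16081/61567*2/15 + 18691/61567*1/15 + 10891/61567*1/15 = 7835/61567 = pi_B  (ok)
  8069/61567*1/5 + 7835/61567*1/15 + 16081/61567*1/15 + 18691/61567*8/15 + 10891/61567*4/15 = 16081/61567 = pi_C  (ok)
  8069/61567*1/5 + 7835/61567*7/15 + 16081/61567*7/15 + 18691/61567*1/5 + 10891/61567*1/5 = 18691/61567 = pi_D  (ok)
  8069/61567*1/5 + 7835/61567*2/15 + 16081/61567*4/15 + 18691/61567*2/15 + 10891/61567*2/15 = 10891/61567 = pi_E  (ok)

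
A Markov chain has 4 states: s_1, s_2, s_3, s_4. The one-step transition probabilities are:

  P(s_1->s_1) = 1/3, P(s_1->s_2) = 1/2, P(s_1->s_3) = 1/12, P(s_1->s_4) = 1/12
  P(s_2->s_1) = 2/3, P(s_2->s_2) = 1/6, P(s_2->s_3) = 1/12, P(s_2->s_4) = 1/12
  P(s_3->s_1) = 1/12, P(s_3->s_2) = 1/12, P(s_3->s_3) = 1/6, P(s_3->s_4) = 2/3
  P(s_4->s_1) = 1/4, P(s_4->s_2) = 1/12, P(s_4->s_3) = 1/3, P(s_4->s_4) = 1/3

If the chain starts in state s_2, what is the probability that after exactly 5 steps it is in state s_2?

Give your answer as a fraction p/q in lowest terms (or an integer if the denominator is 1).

Computing P^5 by repeated multiplication:
P^1 =
  s_1: [1/3, 1/2, 1/12, 1/12]
  s_2: [2/3, 1/6, 1/12, 1/12]
  s_3: [1/12, 1/12, 1/6, 2/3]
  s_4: [1/4, 1/12, 1/3, 1/3]
P^2 =
  s_1: [17/36, 19/72, 1/9, 11/72]
  s_2: [13/36, 3/8, 1/9, 11/72]
  s_3: [19/72, 1/8, 19/72, 25/72]
  s_4: [1/4, 7/36, 7/36, 13/36]
P^3 =
  s_1: [329/864, 29/96, 113/864, 161/864]
  s_2: [361/864, 229/864, 113/864, 161/864]
  s_3: [121/432, 11/54, 83/432, 35/108]
  s_4: [23/72, 11/54, 41/216, 31/108]
P^4 =
  s_1: [125/324, 1385/5184, 365/2592, 1069/5184]
  s_2: [121/324, 161/576, 365/2592, 1069/5184]
  s_3: [1691/5184, 125/576, 935/5184, 1433/5184]
  s_4: [95/288, 605/2592, 443/2592, 689/2592]
P^5 =
  s_1: [23017/62208, 1841/6912, 9121/62208, 13501/62208]
  s_2: [23273/62208, 16313/62208, 9121/62208, 13501/62208]
  s_3: [10499/31104, 3691/15552, 5209/31104, 4007/15552]
  s_4: [1795/5184, 467/1944, 2551/15552, 485/1944]

(P^5)[s_2 -> s_2] = 16313/62208

Answer: 16313/62208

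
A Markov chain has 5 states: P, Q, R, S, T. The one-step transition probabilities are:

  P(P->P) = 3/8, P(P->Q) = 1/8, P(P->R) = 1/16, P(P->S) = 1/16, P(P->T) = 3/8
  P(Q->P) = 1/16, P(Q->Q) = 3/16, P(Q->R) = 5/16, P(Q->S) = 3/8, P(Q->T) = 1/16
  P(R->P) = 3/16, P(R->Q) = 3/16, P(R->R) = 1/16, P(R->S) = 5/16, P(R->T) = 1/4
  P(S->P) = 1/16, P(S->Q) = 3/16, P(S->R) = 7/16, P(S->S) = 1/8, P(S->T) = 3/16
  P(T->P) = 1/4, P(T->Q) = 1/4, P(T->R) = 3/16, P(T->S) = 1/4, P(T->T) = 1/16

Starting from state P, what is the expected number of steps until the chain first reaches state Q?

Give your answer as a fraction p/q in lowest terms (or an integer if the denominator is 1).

Let h_i = expected steps to first reach Q from state i.
Boundary: h_Q = 0.
First-step equations for the other states:
  h_P = 1 + 3/8*h_P + 1/8*h_Q + 1/16*h_R + 1/16*h_S + 3/8*h_T
  h_R = 1 + 3/16*h_P + 3/16*h_Q + 1/16*h_R + 5/16*h_S + 1/4*h_T
  h_S = 1 + 1/16*h_P + 3/16*h_Q + 7/16*h_R + 1/8*h_S + 3/16*h_T
  h_T = 1 + 1/4*h_P + 1/4*h_Q + 3/16*h_R + 1/4*h_S + 1/16*h_T

Substituting h_Q = 0 and rearranging gives the linear system (I - Q) h = 1:
  [5/8, -1/16, -1/16, -3/8] . (h_P, h_R, h_S, h_T) = 1
  [-3/16, 15/16, -5/16, -1/4] . (h_P, h_R, h_S, h_T) = 1
  [-1/16, -7/16, 7/8, -3/16] . (h_P, h_R, h_S, h_T) = 1
  [-1/4, -3/16, -1/4, 15/16] . (h_P, h_R, h_S, h_T) = 1

Solving yields:
  h_P = 38400/6737
  h_R = 35856/6737
  h_S = 35680/6737
  h_T = 34112/6737

Starting state is P, so the expected hitting time is h_P = 38400/6737.

Answer: 38400/6737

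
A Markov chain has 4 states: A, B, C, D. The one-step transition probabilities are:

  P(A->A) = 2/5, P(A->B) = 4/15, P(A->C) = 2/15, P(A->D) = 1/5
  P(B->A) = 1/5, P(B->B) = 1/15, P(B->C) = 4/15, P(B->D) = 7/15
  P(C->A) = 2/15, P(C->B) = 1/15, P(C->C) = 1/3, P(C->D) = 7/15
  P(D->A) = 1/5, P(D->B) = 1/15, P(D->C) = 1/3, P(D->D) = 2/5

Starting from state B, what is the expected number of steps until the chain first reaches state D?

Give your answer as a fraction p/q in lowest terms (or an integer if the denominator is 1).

Let h_i = expected steps to first reach D from state i.
Boundary: h_D = 0.
First-step equations for the other states:
  h_A = 1 + 2/5*h_A + 4/15*h_B + 2/15*h_C + 1/5*h_D
  h_B = 1 + 1/5*h_A + 1/15*h_B + 4/15*h_C + 7/15*h_D
  h_C = 1 + 2/15*h_A + 1/15*h_B + 1/3*h_C + 7/15*h_D

Substituting h_D = 0 and rearranging gives the linear system (I - Q) h = 1:
  [3/5, -4/15, -2/15] . (h_A, h_B, h_C) = 1
  [-1/5, 14/15, -4/15] . (h_A, h_B, h_C) = 1
  [-2/15, -1/15, 2/3] . (h_A, h_B, h_C) = 1

Solving yields:
  h_A = 333/101
  h_B = 249/101
  h_C = 243/101

Starting state is B, so the expected hitting time is h_B = 249/101.

Answer: 249/101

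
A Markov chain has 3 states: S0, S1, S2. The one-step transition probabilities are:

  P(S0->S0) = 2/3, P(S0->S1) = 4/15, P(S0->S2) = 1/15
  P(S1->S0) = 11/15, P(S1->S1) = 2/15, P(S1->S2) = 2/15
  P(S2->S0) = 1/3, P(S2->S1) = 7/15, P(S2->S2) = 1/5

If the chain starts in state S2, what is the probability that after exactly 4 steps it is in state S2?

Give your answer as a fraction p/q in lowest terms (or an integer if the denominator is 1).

Computing P^4 by repeated multiplication:
P^1 =
  S0: [2/3, 4/15, 1/15]
  S1: [11/15, 2/15, 2/15]
  S2: [1/3, 7/15, 1/5]
P^2 =
  S0: [149/225, 11/45, 7/75]
  S1: [142/225, 62/225, 7/75]
  S2: [142/225, 11/45, 28/225]
P^3 =
  S0: [88/135, 853/3375, 322/3375]
  S1: [2207/3375, 839/3375, 329/3375]
  S2: [433/675, 874/3375, 112/1125]
P^4 =
  S0: [32993/50625, 2552/10125, 1624/16875]
  S1: [32944/50625, 12809/50625, 1624/16875]
  S2: [32944/50625, 2552/10125, 4921/50625]

(P^4)[S2 -> S2] = 4921/50625

Answer: 4921/50625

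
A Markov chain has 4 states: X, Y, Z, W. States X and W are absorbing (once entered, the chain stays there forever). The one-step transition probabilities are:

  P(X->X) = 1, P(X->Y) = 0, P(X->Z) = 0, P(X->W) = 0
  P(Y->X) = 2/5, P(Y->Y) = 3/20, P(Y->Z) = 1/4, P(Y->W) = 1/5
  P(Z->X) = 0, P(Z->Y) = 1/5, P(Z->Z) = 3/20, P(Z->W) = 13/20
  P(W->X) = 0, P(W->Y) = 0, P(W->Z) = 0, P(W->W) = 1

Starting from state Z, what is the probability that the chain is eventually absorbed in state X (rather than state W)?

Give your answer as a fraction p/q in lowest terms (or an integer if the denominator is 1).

Answer: 32/269

Derivation:
Let a_i = P(absorbed in X | start in state i).
Boundary conditions: a_X = 1, a_W = 0.
For each transient state i, a_i = sum_j P(i->j) * a_j:
  a_Y = 2/5*a_X + 3/20*a_Y + 1/4*a_Z + 1/5*a_W
  a_Z = 0*a_X + 1/5*a_Y + 3/20*a_Z + 13/20*a_W

Substituting a_X = 1 and a_W = 0, rearrange to (I - Q) a = r where r[i] = P(i -> X):
  [17/20, -1/4] . (a_Y, a_Z) = 2/5
  [-1/5, 17/20] . (a_Y, a_Z) = 0

Solving yields:
  a_Y = 136/269
  a_Z = 32/269

Starting state is Z, so the absorption probability is a_Z = 32/269.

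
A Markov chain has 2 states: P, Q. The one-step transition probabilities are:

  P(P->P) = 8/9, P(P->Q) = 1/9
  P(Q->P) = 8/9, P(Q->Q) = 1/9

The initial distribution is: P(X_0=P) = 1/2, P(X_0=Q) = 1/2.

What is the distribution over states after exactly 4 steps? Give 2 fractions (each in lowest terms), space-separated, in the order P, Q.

Propagating the distribution step by step (d_{t+1} = d_t * P):
d_0 = (P=1/2, Q=1/2)
  d_1[P] = 1/2*8/9 + 1/2*8/9 = 8/9
  d_1[Q] = 1/2*1/9 + 1/2*1/9 = 1/9
d_1 = (P=8/9, Q=1/9)
  d_2[P] = 8/9*8/9 + 1/9*8/9 = 8/9
  d_2[Q] = 8/9*1/9 + 1/9*1/9 = 1/9
d_2 = (P=8/9, Q=1/9)
  d_3[P] = 8/9*8/9 + 1/9*8/9 = 8/9
  d_3[Q] = 8/9*1/9 + 1/9*1/9 = 1/9
d_3 = (P=8/9, Q=1/9)
  d_4[P] = 8/9*8/9 + 1/9*8/9 = 8/9
  d_4[Q] = 8/9*1/9 + 1/9*1/9 = 1/9
d_4 = (P=8/9, Q=1/9)

Answer: 8/9 1/9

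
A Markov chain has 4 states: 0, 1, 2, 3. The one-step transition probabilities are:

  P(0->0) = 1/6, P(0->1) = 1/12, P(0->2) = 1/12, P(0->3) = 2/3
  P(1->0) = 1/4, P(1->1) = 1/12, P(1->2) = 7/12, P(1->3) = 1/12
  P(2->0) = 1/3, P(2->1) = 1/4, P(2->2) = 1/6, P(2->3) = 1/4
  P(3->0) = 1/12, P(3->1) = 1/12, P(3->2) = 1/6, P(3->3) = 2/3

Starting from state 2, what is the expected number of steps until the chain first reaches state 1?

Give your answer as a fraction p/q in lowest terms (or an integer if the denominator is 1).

Let h_i = expected steps to first reach 1 from state i.
Boundary: h_1 = 0.
First-step equations for the other states:
  h_0 = 1 + 1/6*h_0 + 1/12*h_1 + 1/12*h_2 + 2/3*h_3
  h_2 = 1 + 1/3*h_0 + 1/4*h_1 + 1/6*h_2 + 1/4*h_3
  h_3 = 1 + 1/12*h_0 + 1/12*h_1 + 1/6*h_2 + 2/3*h_3

Substituting h_1 = 0 and rearranging gives the linear system (I - Q) h = 1:
  [5/6, -1/12, -2/3] . (h_0, h_2, h_3) = 1
  [-1/3, 5/6, -1/4] . (h_0, h_2, h_3) = 1
  [-1/12, -1/6, 1/3] . (h_0, h_2, h_3) = 1

Solving yields:
  h_0 = 548/59
  h_2 = 452/59
  h_3 = 540/59

Starting state is 2, so the expected hitting time is h_2 = 452/59.

Answer: 452/59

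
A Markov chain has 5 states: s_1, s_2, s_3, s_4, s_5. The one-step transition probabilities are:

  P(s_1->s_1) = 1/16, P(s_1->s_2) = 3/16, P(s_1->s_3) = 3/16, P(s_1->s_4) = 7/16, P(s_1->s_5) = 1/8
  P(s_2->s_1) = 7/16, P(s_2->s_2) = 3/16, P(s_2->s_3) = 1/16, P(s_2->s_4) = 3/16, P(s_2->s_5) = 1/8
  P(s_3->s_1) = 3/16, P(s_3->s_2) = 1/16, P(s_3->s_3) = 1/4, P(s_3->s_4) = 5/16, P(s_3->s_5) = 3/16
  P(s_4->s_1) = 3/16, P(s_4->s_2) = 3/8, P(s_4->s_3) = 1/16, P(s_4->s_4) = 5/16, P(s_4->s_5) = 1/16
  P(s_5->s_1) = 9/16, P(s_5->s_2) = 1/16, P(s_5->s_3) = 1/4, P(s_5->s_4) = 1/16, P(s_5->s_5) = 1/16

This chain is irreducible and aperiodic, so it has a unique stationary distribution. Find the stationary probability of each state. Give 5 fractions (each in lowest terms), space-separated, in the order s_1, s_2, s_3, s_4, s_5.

The stationary distribution satisfies pi = pi * P, i.e.:
  pi_s_1 = 1/16*pi_s_1 + 7/16*pi_s_2 + 3/16*pi_s_3 + 3/16*pi_s_4 + 9/16*pi_s_5
  pi_s_2 = 3/16*pi_s_1 + 3/16*pi_s_2 + 1/16*pi_s_3 + 3/8*pi_s_4 + 1/16*pi_s_5
  pi_s_3 = 3/16*pi_s_1 + 1/16*pi_s_2 + 1/4*pi_s_3 + 1/16*pi_s_4 + 1/4*pi_s_5
  pi_s_4 = 7/16*pi_s_1 + 3/16*pi_s_2 + 5/16*pi_s_3 + 5/16*pi_s_4 + 1/16*pi_s_5
  pi_s_5 = 1/8*pi_s_1 + 1/8*pi_s_2 + 3/16*pi_s_3 + 1/16*pi_s_4 + 1/16*pi_s_5
with normalization: pi_s_1 + pi_s_2 + pi_s_3 + pi_s_4 + pi_s_5 = 1.

Using the first 4 balance equations plus normalization, the linear system A*pi = b is:
  [-15/16, 7/16, 3/16, 3/16, 9/16] . pi = 0
  [3/16, -13/16, 1/16, 3/8, 1/16] . pi = 0
  [3/16, 1/16, -3/4, 1/16, 1/4] . pi = 0
  [7/16, 3/16, 5/16, -11/16, 1/16] . pi = 0
  [1, 1, 1, 1, 1] . pi = 1

Solving yields:
  pi_s_1 = 9035/36172
  pi_s_2 = 7623/36172
  pi_s_3 = 5081/36172
  pi_s_4 = 2624/9043
  pi_s_5 = 3937/36172

Verification (pi * P):
  9035/36172*1/16 + 7623/36172*7/16 + 5081/36172*3/16 + 2624/9043*3/16 + 3937/36172*9/16 = 9035/36172 = pi_s_1  (ok)
  9035/36172*3/16 + 7623/36172*3/16 + 5081/36172*1/16 + 2624/9043*3/8 + 3937/36172*1/16 = 7623/36172 = pi_s_2  (ok)
  9035/36172*3/16 + 7623/36172*1/16 + 5081/36172*1/4 + 2624/9043*1/16 + 3937/36172*1/4 = 5081/36172 = pi_s_3  (ok)
  9035/36172*7/16 + 7623/36172*3/16 + 5081/36172*5/16 + 2624/9043*5/16 + 3937/36172*1/16 = 2624/9043 = pi_s_4  (ok)
  9035/36172*1/8 + 7623/36172*1/8 + 5081/36172*3/16 + 2624/9043*1/16 + 3937/36172*1/16 = 3937/36172 = pi_s_5  (ok)

Answer: 9035/36172 7623/36172 5081/36172 2624/9043 3937/36172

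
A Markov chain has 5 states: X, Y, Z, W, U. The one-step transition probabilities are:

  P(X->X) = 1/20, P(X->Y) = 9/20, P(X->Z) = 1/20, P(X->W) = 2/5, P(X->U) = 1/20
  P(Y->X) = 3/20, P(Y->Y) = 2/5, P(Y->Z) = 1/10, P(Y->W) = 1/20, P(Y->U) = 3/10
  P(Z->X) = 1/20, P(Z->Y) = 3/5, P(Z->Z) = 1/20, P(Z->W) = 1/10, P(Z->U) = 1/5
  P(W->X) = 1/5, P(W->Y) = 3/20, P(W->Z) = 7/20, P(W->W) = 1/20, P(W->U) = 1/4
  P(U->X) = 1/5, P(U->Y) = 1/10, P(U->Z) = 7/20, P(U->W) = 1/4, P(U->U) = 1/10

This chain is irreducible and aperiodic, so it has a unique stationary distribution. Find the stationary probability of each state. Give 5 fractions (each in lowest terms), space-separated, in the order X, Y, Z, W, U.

Answer: 15359/112457 38701/112457 19290/112457 16487/112457 22620/112457

Derivation:
The stationary distribution satisfies pi = pi * P, i.e.:
  pi_X = 1/20*pi_X + 3/20*pi_Y + 1/20*pi_Z + 1/5*pi_W + 1/5*pi_U
  pi_Y = 9/20*pi_X + 2/5*pi_Y + 3/5*pi_Z + 3/20*pi_W + 1/10*pi_U
  pi_Z = 1/20*pi_X + 1/10*pi_Y + 1/20*pi_Z + 7/20*pi_W + 7/20*pi_U
  pi_W = 2/5*pi_X + 1/20*pi_Y + 1/10*pi_Z + 1/20*pi_W + 1/4*pi_U
  pi_U = 1/20*pi_X + 3/10*pi_Y + 1/5*pi_Z + 1/4*pi_W + 1/10*pi_U
with normalization: pi_X + pi_Y + pi_Z + pi_W + pi_U = 1.

Using the first 4 balance equations plus normalization, the linear system A*pi = b is:
  [-19/20, 3/20, 1/20, 1/5, 1/5] . pi = 0
  [9/20, -3/5, 3/5, 3/20, 1/10] . pi = 0
  [1/20, 1/10, -19/20, 7/20, 7/20] . pi = 0
  [2/5, 1/20, 1/10, -19/20, 1/4] . pi = 0
  [1, 1, 1, 1, 1] . pi = 1

Solving yields:
  pi_X = 15359/112457
  pi_Y = 38701/112457
  pi_Z = 19290/112457
  pi_W = 16487/112457
  pi_U = 22620/112457

Verification (pi * P):
  15359/112457*1/20 + 38701/112457*3/20 + 19290/112457*1/20 + 16487/112457*1/5 + 22620/112457*1/5 = 15359/112457 = pi_X  (ok)
  15359/112457*9/20 + 38701/112457*2/5 + 19290/112457*3/5 + 16487/112457*3/20 + 22620/112457*1/10 = 38701/112457 = pi_Y  (ok)
  15359/112457*1/20 + 38701/112457*1/10 + 19290/112457*1/20 + 16487/112457*7/20 + 22620/112457*7/20 = 19290/112457 = pi_Z  (ok)
  15359/112457*2/5 + 38701/112457*1/20 + 19290/112457*1/10 + 16487/112457*1/20 + 22620/112457*1/4 = 16487/112457 = pi_W  (ok)
  15359/112457*1/20 + 38701/112457*3/10 + 19290/112457*1/5 + 16487/112457*1/4 + 22620/112457*1/10 = 22620/112457 = pi_U  (ok)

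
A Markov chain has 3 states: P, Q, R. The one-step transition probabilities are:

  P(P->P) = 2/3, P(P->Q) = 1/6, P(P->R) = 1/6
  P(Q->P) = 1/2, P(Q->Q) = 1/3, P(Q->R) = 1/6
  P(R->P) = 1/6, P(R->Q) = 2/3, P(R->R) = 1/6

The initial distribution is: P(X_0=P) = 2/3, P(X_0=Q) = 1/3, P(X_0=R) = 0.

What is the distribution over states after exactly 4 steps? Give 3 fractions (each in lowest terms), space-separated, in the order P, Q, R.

Answer: 2075/3888 1165/3888 1/6

Derivation:
Propagating the distribution step by step (d_{t+1} = d_t * P):
d_0 = (P=2/3, Q=1/3, R=0)
  d_1[P] = 2/3*2/3 + 1/3*1/2 + 0*1/6 = 11/18
  d_1[Q] = 2/3*1/6 + 1/3*1/3 + 0*2/3 = 2/9
  d_1[R] = 2/3*1/6 + 1/3*1/6 + 0*1/6 = 1/6
d_1 = (P=11/18, Q=2/9, R=1/6)
  d_2[P] = 11/18*2/3 + 2/9*1/2 + 1/6*1/6 = 59/108
  d_2[Q] = 11/18*1/6 + 2/9*1/3 + 1/6*2/3 = 31/108
  d_2[R] = 11/18*1/6 + 2/9*1/6 + 1/6*1/6 = 1/6
d_2 = (P=59/108, Q=31/108, R=1/6)
  d_3[P] = 59/108*2/3 + 31/108*1/2 + 1/6*1/6 = 347/648
  d_3[Q] = 59/108*1/6 + 31/108*1/3 + 1/6*2/3 = 193/648
  d_3[R] = 59/108*1/6 + 31/108*1/6 + 1/6*1/6 = 1/6
d_3 = (P=347/648, Q=193/648, R=1/6)
  d_4[P] = 347/648*2/3 + 193/648*1/2 + 1/6*1/6 = 2075/3888
  d_4[Q] = 347/648*1/6 + 193/648*1/3 + 1/6*2/3 = 1165/3888
  d_4[R] = 347/648*1/6 + 193/648*1/6 + 1/6*1/6 = 1/6
d_4 = (P=2075/3888, Q=1165/3888, R=1/6)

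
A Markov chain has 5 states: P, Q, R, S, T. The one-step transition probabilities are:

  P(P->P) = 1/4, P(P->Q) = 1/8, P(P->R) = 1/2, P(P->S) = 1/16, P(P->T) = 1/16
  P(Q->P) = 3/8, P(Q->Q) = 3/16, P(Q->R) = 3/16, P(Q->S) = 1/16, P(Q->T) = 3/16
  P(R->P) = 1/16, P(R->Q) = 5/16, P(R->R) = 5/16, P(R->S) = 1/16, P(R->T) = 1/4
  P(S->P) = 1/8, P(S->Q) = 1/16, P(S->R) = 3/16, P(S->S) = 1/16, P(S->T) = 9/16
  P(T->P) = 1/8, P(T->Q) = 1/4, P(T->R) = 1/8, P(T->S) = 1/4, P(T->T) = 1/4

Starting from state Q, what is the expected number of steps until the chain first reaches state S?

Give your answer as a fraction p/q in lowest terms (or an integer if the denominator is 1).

Answer: 32728/3211

Derivation:
Let h_i = expected steps to first reach S from state i.
Boundary: h_S = 0.
First-step equations for the other states:
  h_P = 1 + 1/4*h_P + 1/8*h_Q + 1/2*h_R + 1/16*h_S + 1/16*h_T
  h_Q = 1 + 3/8*h_P + 3/16*h_Q + 3/16*h_R + 1/16*h_S + 3/16*h_T
  h_R = 1 + 1/16*h_P + 5/16*h_Q + 5/16*h_R + 1/16*h_S + 1/4*h_T
  h_T = 1 + 1/8*h_P + 1/4*h_Q + 1/8*h_R + 1/4*h_S + 1/4*h_T

Substituting h_S = 0 and rearranging gives the linear system (I - Q) h = 1:
  [3/4, -1/8, -1/2, -1/16] . (h_P, h_Q, h_R, h_T) = 1
  [-3/8, 13/16, -3/16, -3/16] . (h_P, h_Q, h_R, h_T) = 1
  [-1/16, -5/16, 11/16, -1/4] . (h_P, h_Q, h_R, h_T) = 1
  [-1/8, -1/4, -1/8, 3/4] . (h_P, h_Q, h_R, h_T) = 1

Solving yields:
  h_P = 2560/247
  h_Q = 32728/3211
  h_R = 32056/3211
  h_T = 26080/3211

Starting state is Q, so the expected hitting time is h_Q = 32728/3211.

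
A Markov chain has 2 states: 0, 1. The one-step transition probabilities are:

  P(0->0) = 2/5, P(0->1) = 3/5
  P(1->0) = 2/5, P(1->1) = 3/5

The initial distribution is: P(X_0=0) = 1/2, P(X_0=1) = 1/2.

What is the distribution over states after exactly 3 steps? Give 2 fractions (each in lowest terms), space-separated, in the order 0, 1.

Answer: 2/5 3/5

Derivation:
Propagating the distribution step by step (d_{t+1} = d_t * P):
d_0 = (0=1/2, 1=1/2)
  d_1[0] = 1/2*2/5 + 1/2*2/5 = 2/5
  d_1[1] = 1/2*3/5 + 1/2*3/5 = 3/5
d_1 = (0=2/5, 1=3/5)
  d_2[0] = 2/5*2/5 + 3/5*2/5 = 2/5
  d_2[1] = 2/5*3/5 + 3/5*3/5 = 3/5
d_2 = (0=2/5, 1=3/5)
  d_3[0] = 2/5*2/5 + 3/5*2/5 = 2/5
  d_3[1] = 2/5*3/5 + 3/5*3/5 = 3/5
d_3 = (0=2/5, 1=3/5)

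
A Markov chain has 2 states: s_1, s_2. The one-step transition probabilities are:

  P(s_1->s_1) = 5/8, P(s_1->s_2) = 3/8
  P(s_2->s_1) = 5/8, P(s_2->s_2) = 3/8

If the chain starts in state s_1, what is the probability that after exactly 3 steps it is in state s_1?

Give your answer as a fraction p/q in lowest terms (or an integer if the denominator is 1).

Computing P^3 by repeated multiplication:
P^1 =
  s_1: [5/8, 3/8]
  s_2: [5/8, 3/8]
P^2 =
  s_1: [5/8, 3/8]
  s_2: [5/8, 3/8]
P^3 =
  s_1: [5/8, 3/8]
  s_2: [5/8, 3/8]

(P^3)[s_1 -> s_1] = 5/8

Answer: 5/8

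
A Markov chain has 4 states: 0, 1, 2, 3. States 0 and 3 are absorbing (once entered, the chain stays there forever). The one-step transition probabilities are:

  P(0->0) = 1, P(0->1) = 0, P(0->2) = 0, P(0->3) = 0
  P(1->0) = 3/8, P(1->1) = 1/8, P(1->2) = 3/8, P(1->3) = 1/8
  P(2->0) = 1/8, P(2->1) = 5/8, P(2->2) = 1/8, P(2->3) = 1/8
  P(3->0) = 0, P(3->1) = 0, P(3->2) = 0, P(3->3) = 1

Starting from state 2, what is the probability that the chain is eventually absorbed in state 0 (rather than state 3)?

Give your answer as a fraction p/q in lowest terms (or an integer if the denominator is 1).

Answer: 11/17

Derivation:
Let a_i = P(absorbed in 0 | start in state i).
Boundary conditions: a_0 = 1, a_3 = 0.
For each transient state i, a_i = sum_j P(i->j) * a_j:
  a_1 = 3/8*a_0 + 1/8*a_1 + 3/8*a_2 + 1/8*a_3
  a_2 = 1/8*a_0 + 5/8*a_1 + 1/8*a_2 + 1/8*a_3

Substituting a_0 = 1 and a_3 = 0, rearrange to (I - Q) a = r where r[i] = P(i -> 0):
  [7/8, -3/8] . (a_1, a_2) = 3/8
  [-5/8, 7/8] . (a_1, a_2) = 1/8

Solving yields:
  a_1 = 12/17
  a_2 = 11/17

Starting state is 2, so the absorption probability is a_2 = 11/17.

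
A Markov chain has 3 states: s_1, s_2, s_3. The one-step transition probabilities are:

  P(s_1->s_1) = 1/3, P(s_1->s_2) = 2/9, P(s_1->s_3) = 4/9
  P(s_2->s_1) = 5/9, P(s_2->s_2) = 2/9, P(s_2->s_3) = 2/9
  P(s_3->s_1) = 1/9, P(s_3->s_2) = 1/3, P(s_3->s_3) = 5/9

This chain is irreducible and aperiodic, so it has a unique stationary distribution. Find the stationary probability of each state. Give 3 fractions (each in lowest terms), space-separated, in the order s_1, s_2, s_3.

The stationary distribution satisfies pi = pi * P, i.e.:
  pi_s_1 = 1/3*pi_s_1 + 5/9*pi_s_2 + 1/9*pi_s_3
  pi_s_2 = 2/9*pi_s_1 + 2/9*pi_s_2 + 1/3*pi_s_3
  pi_s_3 = 4/9*pi_s_1 + 2/9*pi_s_2 + 5/9*pi_s_3
with normalization: pi_s_1 + pi_s_2 + pi_s_3 = 1.

Using the first 2 balance equations plus normalization, the linear system A*pi = b is:
  [-2/3, 5/9, 1/9] . pi = 0
  [2/9, -7/9, 1/3] . pi = 0
  [1, 1, 1] . pi = 1

Solving yields:
  pi_s_1 = 11/37
  pi_s_2 = 10/37
  pi_s_3 = 16/37

Verification (pi * P):
  11/37*1/3 + 10/37*5/9 + 16/37*1/9 = 11/37 = pi_s_1  (ok)
  11/37*2/9 + 10/37*2/9 + 16/37*1/3 = 10/37 = pi_s_2  (ok)
  11/37*4/9 + 10/37*2/9 + 16/37*5/9 = 16/37 = pi_s_3  (ok)

Answer: 11/37 10/37 16/37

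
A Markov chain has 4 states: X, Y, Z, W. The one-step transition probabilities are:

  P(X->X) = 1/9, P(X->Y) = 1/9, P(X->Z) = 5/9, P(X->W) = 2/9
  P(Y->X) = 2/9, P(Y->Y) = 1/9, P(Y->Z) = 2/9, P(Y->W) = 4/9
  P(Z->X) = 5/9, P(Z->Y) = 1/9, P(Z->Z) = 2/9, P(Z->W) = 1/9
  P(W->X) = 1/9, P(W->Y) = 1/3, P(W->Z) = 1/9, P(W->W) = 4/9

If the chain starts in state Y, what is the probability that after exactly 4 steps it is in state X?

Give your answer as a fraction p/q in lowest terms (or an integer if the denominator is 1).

Computing P^4 by repeated multiplication:
P^1 =
  X: [1/9, 1/9, 5/9, 2/9]
  Y: [2/9, 1/9, 2/9, 4/9]
  Z: [5/9, 1/9, 2/9, 1/9]
  W: [1/9, 1/3, 1/9, 4/9]
P^2 =
  X: [10/27, 13/81, 19/81, 19/81]
  Y: [2/9, 17/81, 20/81, 26/81]
  Z: [2/9, 11/81, 32/81, 20/81]
  W: [16/81, 17/81, 17/81, 31/81]
P^3 =
  X: [170/729, 119/729, 233/729, 23/81]
  Y: [178/729, 133/729, 190/729, 76/243]
  Z: [220/729, 121/729, 196/729, 64/243]
  W: [166/729, 143/729, 179/729, 241/729]
P^4 =
  X: [1780/6561, 127/729, 587/2187, 1877/6561]
  Y: [1622/6561, 395/2187, 196/729, 1990/6561]
  Z: [1634/6561, 371/2187, 214/729, 1888/6561]
  W: [1588/6561, 1211/6561, 1715/6561, 2047/6561]

(P^4)[Y -> X] = 1622/6561

Answer: 1622/6561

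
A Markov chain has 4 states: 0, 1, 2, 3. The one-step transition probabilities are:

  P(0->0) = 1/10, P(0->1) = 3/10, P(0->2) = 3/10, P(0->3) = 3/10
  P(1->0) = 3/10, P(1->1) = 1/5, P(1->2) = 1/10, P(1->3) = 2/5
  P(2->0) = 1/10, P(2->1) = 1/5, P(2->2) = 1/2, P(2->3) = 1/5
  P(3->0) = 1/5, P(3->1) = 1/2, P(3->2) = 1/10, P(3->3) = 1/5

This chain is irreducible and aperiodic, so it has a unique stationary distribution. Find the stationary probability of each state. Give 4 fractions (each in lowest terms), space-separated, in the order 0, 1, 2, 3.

The stationary distribution satisfies pi = pi * P, i.e.:
  pi_0 = 1/10*pi_0 + 3/10*pi_1 + 1/10*pi_2 + 1/5*pi_3
  pi_1 = 3/10*pi_0 + 1/5*pi_1 + 1/5*pi_2 + 1/2*pi_3
  pi_2 = 3/10*pi_0 + 1/10*pi_1 + 1/2*pi_2 + 1/10*pi_3
  pi_3 = 3/10*pi_0 + 2/5*pi_1 + 1/5*pi_2 + 1/5*pi_3
with normalization: pi_0 + pi_1 + pi_2 + pi_3 = 1.

Using the first 3 balance equations plus normalization, the linear system A*pi = b is:
  [-9/10, 3/10, 1/10, 1/5] . pi = 0
  [3/10, -4/5, 1/5, 1/2] . pi = 0
  [3/10, 1/10, -1/2, 1/10] . pi = 0
  [1, 1, 1, 1] . pi = 1

Solving yields:
  pi_0 = 85/451
  pi_1 = 273/902
  pi_2 = 207/902
  pi_3 = 126/451

Verification (pi * P):
  85/451*1/10 + 273/902*3/10 + 207/902*1/10 + 126/451*1/5 = 85/451 = pi_0  (ok)
  85/451*3/10 + 273/902*1/5 + 207/902*1/5 + 126/451*1/2 = 273/902 = pi_1  (ok)
  85/451*3/10 + 273/902*1/10 + 207/902*1/2 + 126/451*1/10 = 207/902 = pi_2  (ok)
  85/451*3/10 + 273/902*2/5 + 207/902*1/5 + 126/451*1/5 = 126/451 = pi_3  (ok)

Answer: 85/451 273/902 207/902 126/451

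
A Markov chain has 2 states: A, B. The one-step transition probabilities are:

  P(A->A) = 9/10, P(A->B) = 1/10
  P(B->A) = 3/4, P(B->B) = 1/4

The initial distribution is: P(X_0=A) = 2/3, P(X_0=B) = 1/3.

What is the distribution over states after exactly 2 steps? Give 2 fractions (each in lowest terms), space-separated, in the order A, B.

Propagating the distribution step by step (d_{t+1} = d_t * P):
d_0 = (A=2/3, B=1/3)
  d_1[A] = 2/3*9/10 + 1/3*3/4 = 17/20
  d_1[B] = 2/3*1/10 + 1/3*1/4 = 3/20
d_1 = (A=17/20, B=3/20)
  d_2[A] = 17/20*9/10 + 3/20*3/4 = 351/400
  d_2[B] = 17/20*1/10 + 3/20*1/4 = 49/400
d_2 = (A=351/400, B=49/400)

Answer: 351/400 49/400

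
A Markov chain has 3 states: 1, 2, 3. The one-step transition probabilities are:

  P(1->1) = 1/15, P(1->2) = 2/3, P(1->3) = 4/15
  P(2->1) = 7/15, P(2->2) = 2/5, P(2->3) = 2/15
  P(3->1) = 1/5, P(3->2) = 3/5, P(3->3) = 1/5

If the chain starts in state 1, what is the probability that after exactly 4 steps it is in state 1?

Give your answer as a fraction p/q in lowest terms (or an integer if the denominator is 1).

Answer: 15419/50625

Derivation:
Computing P^4 by repeated multiplication:
P^1 =
  1: [1/15, 2/3, 4/15]
  2: [7/15, 2/5, 2/15]
  3: [1/5, 3/5, 1/5]
P^2 =
  1: [83/225, 106/225, 4/25]
  2: [11/45, 124/225, 46/225]
  3: [1/3, 37/75, 13/75]
P^3 =
  1: [311/1125, 358/675, 652/3375]
  2: [1061/3375, 1708/3375, 202/1125]
  3: [323/1125, 589/1125, 71/375]
P^4 =
  1: [15419/50625, 2882/5625, 9268/50625]
  2: [989/3375, 26312/50625, 9478/50625]
  3: [113/375, 8681/16875, 3109/16875]

(P^4)[1 -> 1] = 15419/50625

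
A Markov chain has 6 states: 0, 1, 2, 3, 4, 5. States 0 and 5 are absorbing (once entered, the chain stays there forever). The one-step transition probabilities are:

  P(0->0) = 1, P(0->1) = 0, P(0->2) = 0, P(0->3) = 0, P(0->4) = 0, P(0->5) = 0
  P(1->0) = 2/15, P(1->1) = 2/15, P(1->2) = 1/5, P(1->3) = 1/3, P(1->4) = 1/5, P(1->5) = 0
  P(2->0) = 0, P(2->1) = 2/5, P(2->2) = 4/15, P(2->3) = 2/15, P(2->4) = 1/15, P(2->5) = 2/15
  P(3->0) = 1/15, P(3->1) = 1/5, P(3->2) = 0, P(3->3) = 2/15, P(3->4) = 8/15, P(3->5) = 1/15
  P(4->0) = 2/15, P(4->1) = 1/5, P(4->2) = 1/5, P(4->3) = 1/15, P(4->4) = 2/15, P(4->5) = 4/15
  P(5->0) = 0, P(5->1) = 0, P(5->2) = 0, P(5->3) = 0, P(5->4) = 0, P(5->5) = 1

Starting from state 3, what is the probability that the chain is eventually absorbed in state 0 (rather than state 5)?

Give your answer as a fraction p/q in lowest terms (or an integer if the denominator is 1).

Let a_i = P(absorbed in 0 | start in state i).
Boundary conditions: a_0 = 1, a_5 = 0.
For each transient state i, a_i = sum_j P(i->j) * a_j:
  a_1 = 2/15*a_0 + 2/15*a_1 + 1/5*a_2 + 1/3*a_3 + 1/5*a_4 + 0*a_5
  a_2 = 0*a_0 + 2/5*a_1 + 4/15*a_2 + 2/15*a_3 + 1/15*a_4 + 2/15*a_5
  a_3 = 1/15*a_0 + 1/5*a_1 + 0*a_2 + 2/15*a_3 + 8/15*a_4 + 1/15*a_5
  a_4 = 2/15*a_0 + 1/5*a_1 + 1/5*a_2 + 1/15*a_3 + 2/15*a_4 + 4/15*a_5

Substituting a_0 = 1 and a_5 = 0, rearrange to (I - Q) a = r where r[i] = P(i -> 0):
  [13/15, -1/5, -1/3, -1/5] . (a_1, a_2, a_3, a_4) = 2/15
  [-2/5, 11/15, -2/15, -1/15] . (a_1, a_2, a_3, a_4) = 0
  [-1/5, 0, 13/15, -8/15] . (a_1, a_2, a_3, a_4) = 1/15
  [-1/5, -1/5, -1/15, 13/15] . (a_1, a_2, a_3, a_4) = 2/15

Solving yields:
  a_1 = 382/763
  a_2 = 169/436
  a_3 = 331/763
  a_4 = 171/436

Starting state is 3, so the absorption probability is a_3 = 331/763.

Answer: 331/763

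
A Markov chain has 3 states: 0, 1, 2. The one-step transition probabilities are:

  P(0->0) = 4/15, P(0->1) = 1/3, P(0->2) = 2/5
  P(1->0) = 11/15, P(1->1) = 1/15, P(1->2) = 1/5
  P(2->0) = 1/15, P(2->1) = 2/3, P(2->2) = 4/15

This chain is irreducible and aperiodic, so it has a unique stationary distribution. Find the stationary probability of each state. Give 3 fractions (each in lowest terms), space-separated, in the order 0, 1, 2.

The stationary distribution satisfies pi = pi * P, i.e.:
  pi_0 = 4/15*pi_0 + 11/15*pi_1 + 1/15*pi_2
  pi_1 = 1/3*pi_0 + 1/15*pi_1 + 2/3*pi_2
  pi_2 = 2/5*pi_0 + 1/5*pi_1 + 4/15*pi_2
with normalization: pi_0 + pi_1 + pi_2 = 1.

Using the first 2 balance equations plus normalization, the linear system A*pi = b is:
  [-11/15, 11/15, 1/15] . pi = 0
  [1/3, -14/15, 2/3] . pi = 0
  [1, 1, 1] . pi = 1

Solving yields:
  pi_0 = 62/169
  pi_1 = 115/338
  pi_2 = 99/338

Verification (pi * P):
  62/169*4/15 + 115/338*11/15 + 99/338*1/15 = 62/169 = pi_0  (ok)
  62/169*1/3 + 115/338*1/15 + 99/338*2/3 = 115/338 = pi_1  (ok)
  62/169*2/5 + 115/338*1/5 + 99/338*4/15 = 99/338 = pi_2  (ok)

Answer: 62/169 115/338 99/338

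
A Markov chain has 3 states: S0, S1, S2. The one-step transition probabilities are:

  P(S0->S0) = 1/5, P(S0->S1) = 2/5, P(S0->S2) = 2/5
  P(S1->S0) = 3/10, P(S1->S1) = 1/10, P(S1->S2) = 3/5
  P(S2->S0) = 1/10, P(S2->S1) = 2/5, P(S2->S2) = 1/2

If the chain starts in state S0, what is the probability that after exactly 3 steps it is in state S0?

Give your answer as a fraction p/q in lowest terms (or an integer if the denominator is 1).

Computing P^3 by repeated multiplication:
P^1 =
  S0: [1/5, 2/5, 2/5]
  S1: [3/10, 1/10, 3/5]
  S2: [1/10, 2/5, 1/2]
P^2 =
  S0: [1/5, 7/25, 13/25]
  S1: [3/20, 37/100, 12/25]
  S2: [19/100, 7/25, 53/100]
P^3 =
  S0: [22/125, 79/250, 127/250]
  S1: [189/1000, 289/1000, 261/500]
  S2: [7/40, 79/250, 509/1000]

(P^3)[S0 -> S0] = 22/125

Answer: 22/125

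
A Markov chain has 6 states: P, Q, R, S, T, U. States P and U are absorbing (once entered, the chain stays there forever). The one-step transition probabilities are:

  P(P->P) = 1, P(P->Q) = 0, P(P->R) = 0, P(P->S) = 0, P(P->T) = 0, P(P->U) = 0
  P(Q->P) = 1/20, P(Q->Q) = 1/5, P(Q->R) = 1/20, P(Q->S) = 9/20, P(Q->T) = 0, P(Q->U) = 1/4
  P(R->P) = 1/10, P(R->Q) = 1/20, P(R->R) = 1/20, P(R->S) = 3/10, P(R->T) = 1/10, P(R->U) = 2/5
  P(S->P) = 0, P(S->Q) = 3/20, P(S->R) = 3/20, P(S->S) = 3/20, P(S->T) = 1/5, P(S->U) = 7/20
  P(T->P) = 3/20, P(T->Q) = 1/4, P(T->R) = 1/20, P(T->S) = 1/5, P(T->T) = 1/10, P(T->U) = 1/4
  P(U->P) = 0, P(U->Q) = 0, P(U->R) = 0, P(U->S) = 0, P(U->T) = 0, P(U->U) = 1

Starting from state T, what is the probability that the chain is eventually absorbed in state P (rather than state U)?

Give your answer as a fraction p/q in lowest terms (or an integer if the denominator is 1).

Let a_i = P(absorbed in P | start in state i).
Boundary conditions: a_P = 1, a_U = 0.
For each transient state i, a_i = sum_j P(i->j) * a_j:
  a_Q = 1/20*a_P + 1/5*a_Q + 1/20*a_R + 9/20*a_S + 0*a_T + 1/4*a_U
  a_R = 1/10*a_P + 1/20*a_Q + 1/20*a_R + 3/10*a_S + 1/10*a_T + 2/5*a_U
  a_S = 0*a_P + 3/20*a_Q + 3/20*a_R + 3/20*a_S + 1/5*a_T + 7/20*a_U
  a_T = 3/20*a_P + 1/4*a_Q + 1/20*a_R + 1/5*a_S + 1/10*a_T + 1/4*a_U

Substituting a_P = 1 and a_U = 0, rearrange to (I - Q) a = r where r[i] = P(i -> P):
  [4/5, -1/20, -9/20, 0] . (a_Q, a_R, a_S, a_T) = 1/20
  [-1/20, 19/20, -3/10, -1/10] . (a_Q, a_R, a_S, a_T) = 1/10
  [-3/20, -3/20, 17/20, -1/5] . (a_Q, a_R, a_S, a_T) = 0
  [-1/4, -1/20, -1/5, 9/10] . (a_Q, a_R, a_S, a_T) = 3/20

Solving yields:
  a_Q = 2279/16836
  a_R = 5803/33672
  a_S = 1239/11224
  a_T = 5351/22448

Starting state is T, so the absorption probability is a_T = 5351/22448.

Answer: 5351/22448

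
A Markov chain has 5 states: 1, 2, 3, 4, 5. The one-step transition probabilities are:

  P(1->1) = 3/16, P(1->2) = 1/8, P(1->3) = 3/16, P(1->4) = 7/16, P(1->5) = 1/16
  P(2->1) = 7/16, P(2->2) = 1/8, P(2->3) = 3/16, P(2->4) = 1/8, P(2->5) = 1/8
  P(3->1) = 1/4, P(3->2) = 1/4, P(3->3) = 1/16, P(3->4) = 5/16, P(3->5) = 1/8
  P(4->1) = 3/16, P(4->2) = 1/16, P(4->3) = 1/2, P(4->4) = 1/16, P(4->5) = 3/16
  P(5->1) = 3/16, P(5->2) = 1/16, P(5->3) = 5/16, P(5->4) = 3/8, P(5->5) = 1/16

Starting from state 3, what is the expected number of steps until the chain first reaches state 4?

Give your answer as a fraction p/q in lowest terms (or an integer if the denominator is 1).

Let h_i = expected steps to first reach 4 from state i.
Boundary: h_4 = 0.
First-step equations for the other states:
  h_1 = 1 + 3/16*h_1 + 1/8*h_2 + 3/16*h_3 + 7/16*h_4 + 1/16*h_5
  h_2 = 1 + 7/16*h_1 + 1/8*h_2 + 3/16*h_3 + 1/8*h_4 + 1/8*h_5
  h_3 = 1 + 1/4*h_1 + 1/4*h_2 + 1/16*h_3 + 5/16*h_4 + 1/8*h_5
  h_5 = 1 + 3/16*h_1 + 1/16*h_2 + 5/16*h_3 + 3/8*h_4 + 1/16*h_5

Substituting h_4 = 0 and rearranging gives the linear system (I - Q) h = 1:
  [13/16, -1/8, -3/16, -1/16] . (h_1, h_2, h_3, h_5) = 1
  [-7/16, 7/8, -3/16, -1/8] . (h_1, h_2, h_3, h_5) = 1
  [-1/4, -1/4, 15/16, -1/8] . (h_1, h_2, h_3, h_5) = 1
  [-3/16, -1/16, -5/16, 15/16] . (h_1, h_2, h_3, h_5) = 1

Solving yields:
  h_1 = 8160/2987
  h_2 = 32224/8961
  h_3 = 28144/8961
  h_5 = 896/309

Starting state is 3, so the expected hitting time is h_3 = 28144/8961.

Answer: 28144/8961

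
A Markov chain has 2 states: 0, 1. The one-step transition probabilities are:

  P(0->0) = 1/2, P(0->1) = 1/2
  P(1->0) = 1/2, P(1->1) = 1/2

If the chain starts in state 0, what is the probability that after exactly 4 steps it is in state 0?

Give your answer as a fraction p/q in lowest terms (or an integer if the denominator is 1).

Computing P^4 by repeated multiplication:
P^1 =
  0: [1/2, 1/2]
  1: [1/2, 1/2]
P^2 =
  0: [1/2, 1/2]
  1: [1/2, 1/2]
P^3 =
  0: [1/2, 1/2]
  1: [1/2, 1/2]
P^4 =
  0: [1/2, 1/2]
  1: [1/2, 1/2]

(P^4)[0 -> 0] = 1/2

Answer: 1/2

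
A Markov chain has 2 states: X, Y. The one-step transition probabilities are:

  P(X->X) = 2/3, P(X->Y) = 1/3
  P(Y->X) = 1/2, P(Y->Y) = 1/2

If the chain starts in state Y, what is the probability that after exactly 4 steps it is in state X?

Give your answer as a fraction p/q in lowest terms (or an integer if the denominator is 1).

Computing P^4 by repeated multiplication:
P^1 =
  X: [2/3, 1/3]
  Y: [1/2, 1/2]
P^2 =
  X: [11/18, 7/18]
  Y: [7/12, 5/12]
P^3 =
  X: [65/108, 43/108]
  Y: [43/72, 29/72]
P^4 =
  X: [389/648, 259/648]
  Y: [259/432, 173/432]

(P^4)[Y -> X] = 259/432

Answer: 259/432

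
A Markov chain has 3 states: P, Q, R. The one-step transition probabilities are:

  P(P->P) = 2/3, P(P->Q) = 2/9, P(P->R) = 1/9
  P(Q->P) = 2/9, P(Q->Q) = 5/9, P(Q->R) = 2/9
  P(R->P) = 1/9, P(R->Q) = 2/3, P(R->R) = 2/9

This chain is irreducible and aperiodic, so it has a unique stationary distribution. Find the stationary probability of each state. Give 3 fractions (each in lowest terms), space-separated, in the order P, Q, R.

Answer: 4/11 5/11 2/11

Derivation:
The stationary distribution satisfies pi = pi * P, i.e.:
  pi_P = 2/3*pi_P + 2/9*pi_Q + 1/9*pi_R
  pi_Q = 2/9*pi_P + 5/9*pi_Q + 2/3*pi_R
  pi_R = 1/9*pi_P + 2/9*pi_Q + 2/9*pi_R
with normalization: pi_P + pi_Q + pi_R = 1.

Using the first 2 balance equations plus normalization, the linear system A*pi = b is:
  [-1/3, 2/9, 1/9] . pi = 0
  [2/9, -4/9, 2/3] . pi = 0
  [1, 1, 1] . pi = 1

Solving yields:
  pi_P = 4/11
  pi_Q = 5/11
  pi_R = 2/11

Verification (pi * P):
  4/11*2/3 + 5/11*2/9 + 2/11*1/9 = 4/11 = pi_P  (ok)
  4/11*2/9 + 5/11*5/9 + 2/11*2/3 = 5/11 = pi_Q  (ok)
  4/11*1/9 + 5/11*2/9 + 2/11*2/9 = 2/11 = pi_R  (ok)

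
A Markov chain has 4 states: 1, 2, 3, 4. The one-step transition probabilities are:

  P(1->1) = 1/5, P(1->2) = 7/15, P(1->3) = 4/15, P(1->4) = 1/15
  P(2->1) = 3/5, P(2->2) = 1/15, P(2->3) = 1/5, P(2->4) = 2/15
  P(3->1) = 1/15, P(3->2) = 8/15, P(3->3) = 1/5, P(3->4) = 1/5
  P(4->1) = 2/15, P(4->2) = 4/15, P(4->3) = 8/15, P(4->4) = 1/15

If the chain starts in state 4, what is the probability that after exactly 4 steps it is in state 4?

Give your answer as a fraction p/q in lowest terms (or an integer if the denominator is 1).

Answer: 1237/10125

Derivation:
Computing P^4 by repeated multiplication:
P^1 =
  1: [1/5, 7/15, 4/15, 1/15]
  2: [3/5, 1/15, 1/5, 2/15]
  3: [1/15, 8/15, 1/5, 1/5]
  4: [2/15, 4/15, 8/15, 1/15]
P^2 =
  1: [26/75, 64/225, 53/225, 2/15]
  2: [43/225, 32/75, 64/225, 22/225]
  3: [28/75, 17/75, 61/225, 29/225]
  4: [52/225, 86/225, 52/225, 7/45]
P^3 =
  1: [923/3375, 1154/3375, 301/1125, 79/675]
  2: [367/1125, 997/3375, 92/375, 449/3375]
  3: [166/675, 1243/3375, 904/3375, 398/3375]
  4: [1052/3375, 1006/3375, 902/3375, 83/675]
P^4 =
  1: [14848/50625, 5473/16875, 1447/5625, 1267/10125]
  2: [14002/50625, 5708/16875, 13471/50625, 6028/50625]
  3: [15377/50625, 15877/50625, 863/3375, 238/1875]
  4: [13942/50625, 17246/50625, 13252/50625, 1237/10125]

(P^4)[4 -> 4] = 1237/10125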